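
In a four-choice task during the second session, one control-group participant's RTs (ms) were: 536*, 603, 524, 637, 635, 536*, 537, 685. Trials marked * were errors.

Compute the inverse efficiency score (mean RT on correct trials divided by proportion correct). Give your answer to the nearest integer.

805 ms

Correct trials (n=6): 603, 524, 637, 635, 537, 685
Mean correct RT = 3621/6 = 603.5000 ms
Proportion correct = 6/8
IES = 603.5000 / (6/8) = 804.667 ms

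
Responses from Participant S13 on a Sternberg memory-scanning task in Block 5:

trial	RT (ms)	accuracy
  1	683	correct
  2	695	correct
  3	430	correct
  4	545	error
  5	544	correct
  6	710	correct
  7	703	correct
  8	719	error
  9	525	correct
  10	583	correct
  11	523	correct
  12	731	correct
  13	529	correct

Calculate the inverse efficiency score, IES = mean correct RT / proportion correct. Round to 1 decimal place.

715.1 ms

Correct trials (n=11): 683, 695, 430, 544, 710, 703, 525, 583, 523, 731, 529
Mean correct RT = 6656/11 = 605.0909 ms
Proportion correct = 11/13
IES = 605.0909 / (11/13) = 715.107 ms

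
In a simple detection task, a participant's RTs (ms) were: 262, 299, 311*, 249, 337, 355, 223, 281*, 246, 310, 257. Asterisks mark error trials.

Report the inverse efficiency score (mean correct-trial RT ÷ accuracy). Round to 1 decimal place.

Correct trials (n=9): 262, 299, 249, 337, 355, 223, 246, 310, 257
Mean correct RT = 2538/9 = 282.0000 ms
Proportion correct = 9/11
IES = 282.0000 / (9/11) = 344.667 ms

344.7 ms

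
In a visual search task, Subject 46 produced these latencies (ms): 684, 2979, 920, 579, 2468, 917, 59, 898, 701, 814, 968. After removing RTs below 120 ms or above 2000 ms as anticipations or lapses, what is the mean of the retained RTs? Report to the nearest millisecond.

Excluded: 59, 2468, 2979
Retained (n=8): Σ = 6481
Mean = 6481/8 = 810.1250

810 ms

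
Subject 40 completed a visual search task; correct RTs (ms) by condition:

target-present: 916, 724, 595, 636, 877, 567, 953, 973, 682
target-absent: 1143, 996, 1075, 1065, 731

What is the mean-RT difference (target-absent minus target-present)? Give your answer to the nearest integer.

M(target-present) = 6923/9 = 769.222
M(target-absent) = 5010/5 = 1002.000
Difference = 1002.000 − 769.222 = 232.778 ms

233 ms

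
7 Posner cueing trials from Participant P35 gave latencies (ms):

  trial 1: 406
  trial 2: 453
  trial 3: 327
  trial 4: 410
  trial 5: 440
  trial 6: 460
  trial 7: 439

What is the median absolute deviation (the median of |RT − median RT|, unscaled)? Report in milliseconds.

21 ms

Sorted: 327, 406, 410, 439, 440, 453, 460 → median = 439
|x − 439|: 33, 14, 112, 29, 1, 21, 0
Sorted deviations: 0, 1, 14, 21, 29, 33, 112 → MAD = 21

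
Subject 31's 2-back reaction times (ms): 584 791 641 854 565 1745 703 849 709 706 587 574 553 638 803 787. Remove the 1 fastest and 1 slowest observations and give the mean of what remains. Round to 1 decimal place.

Sorted: 553, 565, 574, 584, 587, 638, 641, 703, 706, 709, 787, 791, 803, 849, 854, 1745
Drop lowest 1 (553) and highest 1 (1745)
Remaining (n=14): Σ = 9791, mean = 9791/14 = 699.357

699.4 ms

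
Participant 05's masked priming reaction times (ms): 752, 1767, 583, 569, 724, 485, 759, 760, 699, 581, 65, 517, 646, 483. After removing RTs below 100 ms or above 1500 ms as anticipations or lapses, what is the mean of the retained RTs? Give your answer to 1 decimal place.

629.8 ms

Excluded: 65, 1767
Retained (n=12): Σ = 7558
Mean = 7558/12 = 629.8333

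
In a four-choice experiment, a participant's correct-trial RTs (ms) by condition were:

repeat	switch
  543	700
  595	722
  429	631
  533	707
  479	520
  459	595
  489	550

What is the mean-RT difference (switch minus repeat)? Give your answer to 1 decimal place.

128.3 ms

M(repeat) = 3527/7 = 503.857
M(switch) = 4425/7 = 632.143
Difference = 632.143 − 503.857 = 128.286 ms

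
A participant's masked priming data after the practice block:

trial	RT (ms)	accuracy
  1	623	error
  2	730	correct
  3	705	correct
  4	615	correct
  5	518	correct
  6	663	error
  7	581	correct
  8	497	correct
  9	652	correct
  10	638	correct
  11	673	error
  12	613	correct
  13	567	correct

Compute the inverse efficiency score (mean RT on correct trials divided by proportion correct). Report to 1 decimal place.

795.1 ms

Correct trials (n=10): 730, 705, 615, 518, 581, 497, 652, 638, 613, 567
Mean correct RT = 6116/10 = 611.6000 ms
Proportion correct = 10/13
IES = 611.6000 / (10/13) = 795.080 ms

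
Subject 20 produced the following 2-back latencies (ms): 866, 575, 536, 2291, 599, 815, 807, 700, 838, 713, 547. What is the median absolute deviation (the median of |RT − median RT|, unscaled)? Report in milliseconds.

125 ms

Sorted: 536, 547, 575, 599, 700, 713, 807, 815, 838, 866, 2291 → median = 713
|x − 713|: 153, 138, 177, 1578, 114, 102, 94, 13, 125, 0, 166
Sorted deviations: 0, 13, 94, 102, 114, 125, 138, 153, 166, 177, 1578 → MAD = 125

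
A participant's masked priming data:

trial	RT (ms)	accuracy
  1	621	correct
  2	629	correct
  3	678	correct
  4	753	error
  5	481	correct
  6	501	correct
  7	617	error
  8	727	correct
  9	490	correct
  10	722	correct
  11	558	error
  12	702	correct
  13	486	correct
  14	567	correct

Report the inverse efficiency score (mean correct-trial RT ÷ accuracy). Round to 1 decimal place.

Correct trials (n=11): 621, 629, 678, 481, 501, 727, 490, 722, 702, 486, 567
Mean correct RT = 6604/11 = 600.3636 ms
Proportion correct = 11/14
IES = 600.3636 / (11/14) = 764.099 ms

764.1 ms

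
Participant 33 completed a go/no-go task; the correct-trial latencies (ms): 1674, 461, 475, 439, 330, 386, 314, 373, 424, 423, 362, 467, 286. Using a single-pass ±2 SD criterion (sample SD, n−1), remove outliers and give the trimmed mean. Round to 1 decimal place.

n = 13, ΣRT = 6414, M = 493.385
Σ(x−M)² = 1553829.08; s = √(1553829.08/12) = 359.841
Cutoffs: 493.385 ± 2·359.841 → [-226.3, 1213.1]
Outside: 1674 → excluded.
Retained (n=12): Σ = 4740, mean = 4740/12 = 395.000

395.0 ms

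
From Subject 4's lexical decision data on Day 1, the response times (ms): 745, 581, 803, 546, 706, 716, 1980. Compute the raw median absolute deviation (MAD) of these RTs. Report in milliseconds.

Sorted: 546, 581, 706, 716, 745, 803, 1980 → median = 716
|x − 716|: 29, 135, 87, 170, 10, 0, 1264
Sorted deviations: 0, 10, 29, 87, 135, 170, 1264 → MAD = 87

87 ms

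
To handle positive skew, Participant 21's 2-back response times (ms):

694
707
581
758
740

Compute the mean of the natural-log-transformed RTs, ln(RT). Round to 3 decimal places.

6.541

ln(RT): 6.5425, 6.5610, 6.3648, 6.6307, 6.6067
Σ ln(RT) = 32.7056
Mean = 32.7056/5 = 6.54112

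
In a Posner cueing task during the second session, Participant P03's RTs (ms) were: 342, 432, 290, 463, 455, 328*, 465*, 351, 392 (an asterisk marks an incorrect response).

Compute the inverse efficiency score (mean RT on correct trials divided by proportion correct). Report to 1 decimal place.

Correct trials (n=7): 342, 432, 290, 463, 455, 351, 392
Mean correct RT = 2725/7 = 389.2857 ms
Proportion correct = 7/9
IES = 389.2857 / (7/9) = 500.510 ms

500.5 ms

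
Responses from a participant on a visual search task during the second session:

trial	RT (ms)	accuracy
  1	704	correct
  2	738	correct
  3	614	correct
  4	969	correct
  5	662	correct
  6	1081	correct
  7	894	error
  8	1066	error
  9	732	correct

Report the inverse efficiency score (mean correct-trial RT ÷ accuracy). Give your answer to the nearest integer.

Correct trials (n=7): 704, 738, 614, 969, 662, 1081, 732
Mean correct RT = 5500/7 = 785.7143 ms
Proportion correct = 7/9
IES = 785.7143 / (7/9) = 1010.204 ms

1010 ms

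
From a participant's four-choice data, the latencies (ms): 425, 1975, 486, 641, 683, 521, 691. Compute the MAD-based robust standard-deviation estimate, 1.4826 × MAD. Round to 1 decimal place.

Sorted: 425, 486, 521, 641, 683, 691, 1975 → median = 641
|x − 641| sorted: 0, 42, 50, 120, 155, 216, 1334 → MAD = 120
Robust SD ≈ 1.4826 × 120 = 177.912

177.9 ms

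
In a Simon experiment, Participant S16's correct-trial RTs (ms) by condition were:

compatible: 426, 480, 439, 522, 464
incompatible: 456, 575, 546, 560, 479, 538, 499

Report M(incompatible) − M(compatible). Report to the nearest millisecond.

56 ms

M(compatible) = 2331/5 = 466.200
M(incompatible) = 3653/7 = 521.857
Difference = 521.857 − 466.200 = 55.657 ms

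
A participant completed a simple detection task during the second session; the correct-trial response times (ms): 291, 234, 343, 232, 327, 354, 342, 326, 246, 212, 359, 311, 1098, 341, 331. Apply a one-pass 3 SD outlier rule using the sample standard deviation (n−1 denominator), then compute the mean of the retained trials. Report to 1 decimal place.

303.5 ms

n = 15, ΣRT = 5347, M = 356.467
Σ(x−M)² = 622875.73; s = √(622875.73/14) = 210.929
Cutoffs: 356.467 ± 3·210.929 → [-276.3, 989.3]
Outside: 1098 → excluded.
Retained (n=14): Σ = 4249, mean = 4249/14 = 303.500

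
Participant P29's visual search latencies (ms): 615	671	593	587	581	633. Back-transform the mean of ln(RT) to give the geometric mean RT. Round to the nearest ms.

613 ms

ln(RT): 6.4216, 6.5088, 6.3852, 6.3750, 6.3648, 6.4505
Mean ln(RT) = 38.5058/6 = 6.41764
Geometric mean = exp(6.41764) = 612.55 ms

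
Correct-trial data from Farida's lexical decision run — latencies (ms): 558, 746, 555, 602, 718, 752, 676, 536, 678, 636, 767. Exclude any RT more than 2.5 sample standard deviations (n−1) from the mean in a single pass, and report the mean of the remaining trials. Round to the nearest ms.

n = 11, ΣRT = 7224, M = 656.727
Σ(x−M)² = 71880.18; s = √(71880.18/10) = 84.782
Cutoffs: 656.727 ± 2.5·84.782 → [444.8, 868.7]
No RTs fall outside the cutoffs; all 11 retained. Mean = 7224/11 = 656.727

657 ms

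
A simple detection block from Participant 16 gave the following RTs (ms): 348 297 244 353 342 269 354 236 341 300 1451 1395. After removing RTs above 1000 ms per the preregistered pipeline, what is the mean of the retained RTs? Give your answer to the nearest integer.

308 ms

Excluded: 1395, 1451
Retained (n=10): Σ = 3084
Mean = 3084/10 = 308.4000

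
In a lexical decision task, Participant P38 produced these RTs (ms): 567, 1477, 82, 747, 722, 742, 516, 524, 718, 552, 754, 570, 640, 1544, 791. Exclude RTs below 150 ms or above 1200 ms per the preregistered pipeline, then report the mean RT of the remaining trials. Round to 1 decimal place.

653.6 ms

Excluded: 82, 1477, 1544
Retained (n=12): Σ = 7843
Mean = 7843/12 = 653.5833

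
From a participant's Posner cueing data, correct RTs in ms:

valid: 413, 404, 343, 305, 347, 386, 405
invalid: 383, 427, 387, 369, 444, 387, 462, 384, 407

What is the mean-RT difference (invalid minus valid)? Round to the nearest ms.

34 ms

M(valid) = 2603/7 = 371.857
M(invalid) = 3650/9 = 405.556
Difference = 405.556 − 371.857 = 33.698 ms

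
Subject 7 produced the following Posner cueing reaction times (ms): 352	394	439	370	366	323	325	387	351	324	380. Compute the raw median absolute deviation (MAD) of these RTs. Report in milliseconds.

Sorted: 323, 324, 325, 351, 352, 366, 370, 380, 387, 394, 439 → median = 366
|x − 366|: 14, 28, 73, 4, 0, 43, 41, 21, 15, 42, 14
Sorted deviations: 0, 4, 14, 14, 15, 21, 28, 41, 42, 43, 73 → MAD = 21

21 ms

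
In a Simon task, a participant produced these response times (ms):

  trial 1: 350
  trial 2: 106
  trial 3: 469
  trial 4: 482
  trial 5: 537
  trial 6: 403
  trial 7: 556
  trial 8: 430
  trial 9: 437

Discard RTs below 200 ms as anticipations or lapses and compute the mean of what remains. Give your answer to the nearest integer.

458 ms

Excluded: 106
Retained (n=8): Σ = 3664
Mean = 3664/8 = 458.0000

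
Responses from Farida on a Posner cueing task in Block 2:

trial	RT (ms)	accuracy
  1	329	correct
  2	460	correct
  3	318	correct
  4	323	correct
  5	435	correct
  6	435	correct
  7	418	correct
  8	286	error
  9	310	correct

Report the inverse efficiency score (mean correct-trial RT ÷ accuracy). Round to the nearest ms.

Correct trials (n=8): 329, 460, 318, 323, 435, 435, 418, 310
Mean correct RT = 3028/8 = 378.5000 ms
Proportion correct = 8/9
IES = 378.5000 / (8/9) = 425.812 ms

426 ms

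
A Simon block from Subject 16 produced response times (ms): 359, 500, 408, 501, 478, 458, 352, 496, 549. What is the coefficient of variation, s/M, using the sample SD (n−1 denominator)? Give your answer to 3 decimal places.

n = 9, Σ = 4101, M = 455.6667
Σ(x−M)² = 37226.000; s = √(37226.000/8) = 68.2147
CV = 68.2147 / 455.6667 = 0.14970

0.150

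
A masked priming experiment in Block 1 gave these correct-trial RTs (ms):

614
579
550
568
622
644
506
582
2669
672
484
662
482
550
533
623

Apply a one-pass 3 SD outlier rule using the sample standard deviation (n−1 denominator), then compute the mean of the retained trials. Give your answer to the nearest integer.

578 ms

n = 16, ΣRT = 11340, M = 708.750
Σ(x−M)² = 4151203.00; s = √(4151203.00/15) = 526.067
Cutoffs: 708.750 ± 3·526.067 → [-869.5, 2287.0]
Outside: 2669 → excluded.
Retained (n=15): Σ = 8671, mean = 8671/15 = 578.067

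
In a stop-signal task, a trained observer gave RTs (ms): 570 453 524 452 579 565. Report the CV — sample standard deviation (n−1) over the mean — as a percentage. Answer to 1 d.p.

11.1%

n = 6, Σ = 3143, M = 523.8333
Σ(x−M)² = 17046.833; s = √(17046.833/5) = 58.3898
CV = 58.3898 / 523.8333 = 0.11147 = 11.147%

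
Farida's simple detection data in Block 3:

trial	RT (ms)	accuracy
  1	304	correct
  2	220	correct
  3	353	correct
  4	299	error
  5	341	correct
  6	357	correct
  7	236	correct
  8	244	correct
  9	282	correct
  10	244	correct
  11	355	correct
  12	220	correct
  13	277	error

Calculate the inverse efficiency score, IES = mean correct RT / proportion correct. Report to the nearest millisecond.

Correct trials (n=11): 304, 220, 353, 341, 357, 236, 244, 282, 244, 355, 220
Mean correct RT = 3156/11 = 286.9091 ms
Proportion correct = 11/13
IES = 286.9091 / (11/13) = 339.074 ms

339 ms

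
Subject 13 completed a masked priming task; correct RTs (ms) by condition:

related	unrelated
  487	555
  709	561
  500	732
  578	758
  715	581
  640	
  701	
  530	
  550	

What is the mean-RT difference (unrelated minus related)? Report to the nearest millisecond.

36 ms

M(related) = 5410/9 = 601.111
M(unrelated) = 3187/5 = 637.400
Difference = 637.400 − 601.111 = 36.289 ms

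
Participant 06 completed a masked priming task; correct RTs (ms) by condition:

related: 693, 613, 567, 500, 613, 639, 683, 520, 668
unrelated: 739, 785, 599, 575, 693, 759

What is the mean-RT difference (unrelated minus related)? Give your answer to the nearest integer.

81 ms

M(related) = 5496/9 = 610.667
M(unrelated) = 4150/6 = 691.667
Difference = 691.667 − 610.667 = 81.000 ms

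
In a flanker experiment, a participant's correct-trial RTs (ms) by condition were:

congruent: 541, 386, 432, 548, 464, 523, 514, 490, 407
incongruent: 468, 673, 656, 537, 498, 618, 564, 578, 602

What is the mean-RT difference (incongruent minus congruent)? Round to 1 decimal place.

M(congruent) = 4305/9 = 478.333
M(incongruent) = 5194/9 = 577.111
Difference = 577.111 − 478.333 = 98.778 ms

98.8 ms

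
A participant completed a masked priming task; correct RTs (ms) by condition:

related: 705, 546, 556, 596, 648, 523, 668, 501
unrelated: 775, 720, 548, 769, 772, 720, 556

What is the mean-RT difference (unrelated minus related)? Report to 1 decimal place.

M(related) = 4743/8 = 592.875
M(unrelated) = 4860/7 = 694.286
Difference = 694.286 − 592.875 = 101.411 ms

101.4 ms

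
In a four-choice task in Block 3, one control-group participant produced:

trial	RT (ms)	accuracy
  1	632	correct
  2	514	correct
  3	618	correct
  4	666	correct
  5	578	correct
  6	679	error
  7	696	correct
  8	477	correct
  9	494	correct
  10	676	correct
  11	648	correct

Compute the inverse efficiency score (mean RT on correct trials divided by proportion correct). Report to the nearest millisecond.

660 ms

Correct trials (n=10): 632, 514, 618, 666, 578, 696, 477, 494, 676, 648
Mean correct RT = 5999/10 = 599.9000 ms
Proportion correct = 10/11
IES = 599.9000 / (10/11) = 659.890 ms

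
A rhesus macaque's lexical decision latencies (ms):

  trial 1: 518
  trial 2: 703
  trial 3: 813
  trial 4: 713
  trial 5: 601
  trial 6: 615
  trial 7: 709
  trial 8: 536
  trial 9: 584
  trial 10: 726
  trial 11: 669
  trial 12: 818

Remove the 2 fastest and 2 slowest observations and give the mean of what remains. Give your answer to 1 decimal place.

Sorted: 518, 536, 584, 601, 615, 669, 703, 709, 713, 726, 813, 818
Drop lowest 2 (518, 536) and highest 2 (813, 818)
Remaining (n=8): Σ = 5320, mean = 5320/8 = 665.000

665.0 ms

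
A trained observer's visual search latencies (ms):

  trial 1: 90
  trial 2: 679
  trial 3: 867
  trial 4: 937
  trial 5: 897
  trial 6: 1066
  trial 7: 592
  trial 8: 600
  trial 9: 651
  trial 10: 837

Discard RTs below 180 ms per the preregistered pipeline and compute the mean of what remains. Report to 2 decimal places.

Excluded: 90
Retained (n=9): Σ = 7126
Mean = 7126/9 = 791.7778

791.78 ms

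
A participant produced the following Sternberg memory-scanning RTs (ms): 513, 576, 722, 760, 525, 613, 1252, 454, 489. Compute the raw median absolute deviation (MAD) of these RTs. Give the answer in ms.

Sorted: 454, 489, 513, 525, 576, 613, 722, 760, 1252 → median = 576
|x − 576|: 63, 0, 146, 184, 51, 37, 676, 122, 87
Sorted deviations: 0, 37, 51, 63, 87, 122, 146, 184, 676 → MAD = 87

87 ms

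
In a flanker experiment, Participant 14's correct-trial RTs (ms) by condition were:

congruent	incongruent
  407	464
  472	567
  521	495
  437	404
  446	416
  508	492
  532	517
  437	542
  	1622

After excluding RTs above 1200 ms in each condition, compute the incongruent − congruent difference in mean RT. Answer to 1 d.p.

17.1 ms

incongruent: exclude 1622
M(congruent) = 3760/8 = 470.000
M(incongruent) = 3897/8 = 487.125
Difference = 487.125 − 470.000 = 17.125 ms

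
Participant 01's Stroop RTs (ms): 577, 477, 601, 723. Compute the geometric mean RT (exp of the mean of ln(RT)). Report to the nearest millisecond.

ln(RT): 6.3578, 6.1675, 6.3986, 6.5834
Mean ln(RT) = 25.5074/4 = 6.37684
Geometric mean = exp(6.37684) = 588.07 ms

588 ms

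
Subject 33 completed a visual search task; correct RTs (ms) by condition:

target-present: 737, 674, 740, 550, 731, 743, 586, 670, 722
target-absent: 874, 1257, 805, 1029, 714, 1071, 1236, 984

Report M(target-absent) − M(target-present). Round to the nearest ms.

M(target-present) = 6153/9 = 683.667
M(target-absent) = 7970/8 = 996.250
Difference = 996.250 − 683.667 = 312.583 ms

313 ms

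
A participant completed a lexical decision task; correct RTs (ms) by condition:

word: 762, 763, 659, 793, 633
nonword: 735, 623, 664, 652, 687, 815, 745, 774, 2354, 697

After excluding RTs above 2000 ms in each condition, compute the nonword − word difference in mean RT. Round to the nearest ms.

nonword: exclude 2354
M(word) = 3610/5 = 722.000
M(nonword) = 6392/9 = 710.222
Difference = 710.222 − 722.000 = -11.778 ms

-12 ms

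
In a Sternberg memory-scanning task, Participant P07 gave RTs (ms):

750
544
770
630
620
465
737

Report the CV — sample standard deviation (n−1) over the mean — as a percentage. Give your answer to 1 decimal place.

17.7%

n = 7, Σ = 4516, M = 645.1429
Σ(x−M)² = 78564.857; s = √(78564.857/6) = 114.4296
CV = 114.4296 / 645.1429 = 0.17737 = 17.737%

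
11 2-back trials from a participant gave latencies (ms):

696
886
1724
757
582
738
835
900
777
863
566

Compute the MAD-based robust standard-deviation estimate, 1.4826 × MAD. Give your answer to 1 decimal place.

Sorted: 566, 582, 696, 738, 757, 777, 835, 863, 886, 900, 1724 → median = 777
|x − 777| sorted: 0, 20, 39, 58, 81, 86, 109, 123, 195, 211, 947 → MAD = 86
Robust SD ≈ 1.4826 × 86 = 127.504

127.5 ms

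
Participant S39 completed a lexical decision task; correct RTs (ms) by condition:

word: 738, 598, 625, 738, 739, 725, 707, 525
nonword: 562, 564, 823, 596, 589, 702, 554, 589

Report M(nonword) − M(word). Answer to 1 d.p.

-52.0 ms

M(word) = 5395/8 = 674.375
M(nonword) = 4979/8 = 622.375
Difference = 622.375 − 674.375 = -52.000 ms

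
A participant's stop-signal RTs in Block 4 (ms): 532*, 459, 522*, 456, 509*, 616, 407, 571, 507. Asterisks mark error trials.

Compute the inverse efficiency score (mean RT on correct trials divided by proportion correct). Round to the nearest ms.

Correct trials (n=6): 459, 456, 616, 407, 571, 507
Mean correct RT = 3016/6 = 502.6667 ms
Proportion correct = 6/9
IES = 502.6667 / (6/9) = 754.000 ms

754 ms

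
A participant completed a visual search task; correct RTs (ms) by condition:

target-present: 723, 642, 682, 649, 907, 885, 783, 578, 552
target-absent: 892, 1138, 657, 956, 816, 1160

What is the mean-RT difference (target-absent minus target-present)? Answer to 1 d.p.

M(target-present) = 6401/9 = 711.222
M(target-absent) = 5619/6 = 936.500
Difference = 936.500 − 711.222 = 225.278 ms

225.3 ms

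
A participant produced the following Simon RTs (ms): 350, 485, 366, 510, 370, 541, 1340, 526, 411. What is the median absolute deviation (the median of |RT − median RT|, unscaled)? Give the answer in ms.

Sorted: 350, 366, 370, 411, 485, 510, 526, 541, 1340 → median = 485
|x − 485|: 135, 0, 119, 25, 115, 56, 855, 41, 74
Sorted deviations: 0, 25, 41, 56, 74, 115, 119, 135, 855 → MAD = 74

74 ms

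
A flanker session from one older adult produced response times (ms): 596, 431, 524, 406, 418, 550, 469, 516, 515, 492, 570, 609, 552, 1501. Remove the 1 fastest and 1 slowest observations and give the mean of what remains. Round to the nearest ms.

520 ms

Sorted: 406, 418, 431, 469, 492, 515, 516, 524, 550, 552, 570, 596, 609, 1501
Drop lowest 1 (406) and highest 1 (1501)
Remaining (n=12): Σ = 6242, mean = 6242/12 = 520.167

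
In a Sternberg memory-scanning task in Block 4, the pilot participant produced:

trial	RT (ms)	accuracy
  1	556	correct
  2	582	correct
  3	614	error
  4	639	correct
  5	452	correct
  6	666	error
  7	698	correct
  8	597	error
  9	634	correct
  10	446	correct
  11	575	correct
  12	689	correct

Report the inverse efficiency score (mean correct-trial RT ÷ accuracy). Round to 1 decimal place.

780.9 ms

Correct trials (n=9): 556, 582, 639, 452, 698, 634, 446, 575, 689
Mean correct RT = 5271/9 = 585.6667 ms
Proportion correct = 9/12
IES = 585.6667 / (9/12) = 780.889 ms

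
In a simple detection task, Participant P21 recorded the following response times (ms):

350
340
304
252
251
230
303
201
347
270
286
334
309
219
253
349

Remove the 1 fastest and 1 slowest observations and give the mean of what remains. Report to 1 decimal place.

289.1 ms

Sorted: 201, 219, 230, 251, 252, 253, 270, 286, 303, 304, 309, 334, 340, 347, 349, 350
Drop lowest 1 (201) and highest 1 (350)
Remaining (n=14): Σ = 4047, mean = 4047/14 = 289.071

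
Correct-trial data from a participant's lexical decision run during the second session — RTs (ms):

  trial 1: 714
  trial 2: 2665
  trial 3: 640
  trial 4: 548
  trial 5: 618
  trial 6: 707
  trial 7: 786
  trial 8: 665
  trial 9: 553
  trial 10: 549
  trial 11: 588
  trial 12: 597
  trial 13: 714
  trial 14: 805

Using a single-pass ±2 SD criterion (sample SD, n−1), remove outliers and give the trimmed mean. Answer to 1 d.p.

652.6 ms

n = 14, ΣRT = 11149, M = 796.357
Σ(x−M)² = 3852317.21; s = √(3852317.21/13) = 544.364
Cutoffs: 796.357 ± 2·544.364 → [-292.4, 1885.1]
Outside: 2665 → excluded.
Retained (n=13): Σ = 8484, mean = 8484/13 = 652.615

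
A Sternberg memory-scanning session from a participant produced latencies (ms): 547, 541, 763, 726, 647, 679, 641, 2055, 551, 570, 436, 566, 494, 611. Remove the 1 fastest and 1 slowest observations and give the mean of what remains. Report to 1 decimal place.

611.3 ms

Sorted: 436, 494, 541, 547, 551, 566, 570, 611, 641, 647, 679, 726, 763, 2055
Drop lowest 1 (436) and highest 1 (2055)
Remaining (n=12): Σ = 7336, mean = 7336/12 = 611.333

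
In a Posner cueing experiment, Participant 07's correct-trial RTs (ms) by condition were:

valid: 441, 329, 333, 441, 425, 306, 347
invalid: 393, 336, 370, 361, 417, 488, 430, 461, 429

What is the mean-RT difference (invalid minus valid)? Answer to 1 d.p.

M(valid) = 2622/7 = 374.571
M(invalid) = 3685/9 = 409.444
Difference = 409.444 − 374.571 = 34.873 ms

34.9 ms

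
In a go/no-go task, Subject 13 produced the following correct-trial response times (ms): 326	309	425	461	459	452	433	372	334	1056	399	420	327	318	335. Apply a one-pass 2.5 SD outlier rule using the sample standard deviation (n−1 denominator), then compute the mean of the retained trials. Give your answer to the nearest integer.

n = 15, ΣRT = 6426, M = 428.400
Σ(x−M)² = 465433.60; s = √(465433.60/14) = 182.333
Cutoffs: 428.400 ± 2.5·182.333 → [-27.4, 884.2]
Outside: 1056 → excluded.
Retained (n=14): Σ = 5370, mean = 5370/14 = 383.571

384 ms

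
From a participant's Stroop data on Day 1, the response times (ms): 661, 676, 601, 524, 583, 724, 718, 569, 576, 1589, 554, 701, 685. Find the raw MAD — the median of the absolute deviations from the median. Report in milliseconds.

Sorted: 524, 554, 569, 576, 583, 601, 661, 676, 685, 701, 718, 724, 1589 → median = 661
|x − 661|: 0, 15, 60, 137, 78, 63, 57, 92, 85, 928, 107, 40, 24
Sorted deviations: 0, 15, 24, 40, 57, 60, 63, 78, 85, 92, 107, 137, 928 → MAD = 63

63 ms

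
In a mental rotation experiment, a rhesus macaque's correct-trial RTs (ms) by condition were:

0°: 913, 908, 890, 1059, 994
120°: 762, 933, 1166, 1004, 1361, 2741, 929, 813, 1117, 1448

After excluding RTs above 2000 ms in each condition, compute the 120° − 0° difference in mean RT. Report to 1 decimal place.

106.4 ms

120°: exclude 2741
M(0°) = 4764/5 = 952.800
M(120°) = 9533/9 = 1059.222
Difference = 1059.222 − 952.800 = 106.422 ms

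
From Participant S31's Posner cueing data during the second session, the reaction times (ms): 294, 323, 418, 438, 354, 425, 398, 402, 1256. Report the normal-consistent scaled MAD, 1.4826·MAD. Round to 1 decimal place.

53.4 ms

Sorted: 294, 323, 354, 398, 402, 418, 425, 438, 1256 → median = 402
|x − 402| sorted: 0, 4, 16, 23, 36, 48, 79, 108, 854 → MAD = 36
Robust SD ≈ 1.4826 × 36 = 53.374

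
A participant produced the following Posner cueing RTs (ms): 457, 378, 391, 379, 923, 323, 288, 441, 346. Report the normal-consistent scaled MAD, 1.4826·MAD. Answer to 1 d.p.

83.0 ms

Sorted: 288, 323, 346, 378, 379, 391, 441, 457, 923 → median = 379
|x − 379| sorted: 0, 1, 12, 33, 56, 62, 78, 91, 544 → MAD = 56
Robust SD ≈ 1.4826 × 56 = 83.026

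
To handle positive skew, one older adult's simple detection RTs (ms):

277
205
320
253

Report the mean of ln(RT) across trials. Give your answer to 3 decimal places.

ln(RT): 5.6240, 5.3230, 5.7683, 5.5334
Σ ln(RT) = 22.2487
Mean = 22.2487/4 = 5.56218

5.562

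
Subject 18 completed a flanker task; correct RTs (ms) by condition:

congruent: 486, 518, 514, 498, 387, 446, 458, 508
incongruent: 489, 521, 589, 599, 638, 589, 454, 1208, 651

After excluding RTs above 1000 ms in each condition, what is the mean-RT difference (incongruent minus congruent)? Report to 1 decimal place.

incongruent: exclude 1208
M(congruent) = 3815/8 = 476.875
M(incongruent) = 4530/8 = 566.250
Difference = 566.250 − 476.875 = 89.375 ms

89.4 ms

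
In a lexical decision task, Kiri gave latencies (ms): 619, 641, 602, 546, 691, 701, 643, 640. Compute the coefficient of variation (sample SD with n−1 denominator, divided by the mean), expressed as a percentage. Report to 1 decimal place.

n = 8, Σ = 5083, M = 635.3750
Σ(x−M)² = 16881.875; s = √(16881.875/7) = 49.1090
CV = 49.1090 / 635.3750 = 0.07729 = 7.729%

7.7%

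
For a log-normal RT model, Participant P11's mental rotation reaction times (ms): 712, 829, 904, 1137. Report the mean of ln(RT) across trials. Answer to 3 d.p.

ln(RT): 6.5681, 6.7202, 6.8068, 7.0361
Σ ln(RT) = 27.1313
Mean = 27.1313/4 = 6.78282

6.783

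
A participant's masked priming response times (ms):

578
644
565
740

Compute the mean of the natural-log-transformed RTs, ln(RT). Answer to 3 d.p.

ln(RT): 6.3596, 6.4677, 6.3368, 6.6067
Σ ln(RT) = 25.7707
Mean = 25.7707/4 = 6.44269

6.443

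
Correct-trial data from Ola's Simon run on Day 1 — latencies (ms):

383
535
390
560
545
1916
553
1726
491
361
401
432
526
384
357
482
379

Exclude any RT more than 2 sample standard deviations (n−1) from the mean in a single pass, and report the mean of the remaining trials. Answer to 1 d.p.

n = 17, ΣRT = 10421, M = 613.000
Σ(x−M)² = 3409880.00; s = √(3409880.00/16) = 461.647
Cutoffs: 613.000 ± 2·461.647 → [-310.3, 1536.3]
Outside: 1726, 1916 → excluded.
Retained (n=15): Σ = 6779, mean = 6779/15 = 451.933

451.9 ms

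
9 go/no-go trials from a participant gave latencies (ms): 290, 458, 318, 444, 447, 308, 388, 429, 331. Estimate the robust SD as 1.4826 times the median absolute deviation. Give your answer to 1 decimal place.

Sorted: 290, 308, 318, 331, 388, 429, 444, 447, 458 → median = 388
|x − 388| sorted: 0, 41, 56, 57, 59, 70, 70, 80, 98 → MAD = 59
Robust SD ≈ 1.4826 × 59 = 87.473

87.5 ms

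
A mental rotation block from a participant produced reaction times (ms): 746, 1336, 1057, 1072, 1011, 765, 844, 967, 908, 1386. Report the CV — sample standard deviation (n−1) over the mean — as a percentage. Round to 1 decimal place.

21.5%

n = 10, Σ = 10092, M = 1009.2000
Σ(x−M)² = 423229.600; s = √(423229.600/9) = 216.8537
CV = 216.8537 / 1009.2000 = 0.21488 = 21.488%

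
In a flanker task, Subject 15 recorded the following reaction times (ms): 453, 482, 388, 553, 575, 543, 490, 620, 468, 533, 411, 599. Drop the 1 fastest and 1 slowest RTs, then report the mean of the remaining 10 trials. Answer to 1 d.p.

Sorted: 388, 411, 453, 468, 482, 490, 533, 543, 553, 575, 599, 620
Drop lowest 1 (388) and highest 1 (620)
Remaining (n=10): Σ = 5107, mean = 5107/10 = 510.700

510.7 ms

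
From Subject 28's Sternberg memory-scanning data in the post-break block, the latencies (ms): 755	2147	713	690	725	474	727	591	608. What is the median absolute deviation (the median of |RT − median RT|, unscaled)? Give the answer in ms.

Sorted: 474, 591, 608, 690, 713, 725, 727, 755, 2147 → median = 713
|x − 713|: 42, 1434, 0, 23, 12, 239, 14, 122, 105
Sorted deviations: 0, 12, 14, 23, 42, 105, 122, 239, 1434 → MAD = 42

42 ms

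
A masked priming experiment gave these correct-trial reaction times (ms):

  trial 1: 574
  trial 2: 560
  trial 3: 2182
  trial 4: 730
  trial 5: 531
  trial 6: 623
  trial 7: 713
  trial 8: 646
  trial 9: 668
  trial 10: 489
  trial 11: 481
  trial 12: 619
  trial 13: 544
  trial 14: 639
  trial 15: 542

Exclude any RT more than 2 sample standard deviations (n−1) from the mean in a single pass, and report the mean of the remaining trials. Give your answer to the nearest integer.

n = 15, ΣRT = 10541, M = 702.733
Σ(x−M)² = 2423250.93; s = √(2423250.93/14) = 416.040
Cutoffs: 702.733 ± 2·416.040 → [-129.3, 1534.8]
Outside: 2182 → excluded.
Retained (n=14): Σ = 8359, mean = 8359/14 = 597.071

597 ms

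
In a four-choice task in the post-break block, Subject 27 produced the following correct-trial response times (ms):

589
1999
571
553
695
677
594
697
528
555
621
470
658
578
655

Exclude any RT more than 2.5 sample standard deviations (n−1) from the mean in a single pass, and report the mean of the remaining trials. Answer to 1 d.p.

602.9 ms

n = 15, ΣRT = 10440, M = 696.000
Σ(x−M)² = 1877954.00; s = √(1877954.00/14) = 366.251
Cutoffs: 696.000 ± 2.5·366.251 → [-219.6, 1611.6]
Outside: 1999 → excluded.
Retained (n=14): Σ = 8441, mean = 8441/14 = 602.929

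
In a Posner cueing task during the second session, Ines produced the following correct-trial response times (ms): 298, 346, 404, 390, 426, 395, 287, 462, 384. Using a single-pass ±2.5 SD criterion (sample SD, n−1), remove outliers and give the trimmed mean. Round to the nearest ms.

n = 9, ΣRT = 3392, M = 376.889
Σ(x−M)² = 26198.89; s = √(26198.89/8) = 57.226
Cutoffs: 376.889 ± 2.5·57.226 → [233.8, 520.0]
No RTs fall outside the cutoffs; all 9 retained. Mean = 3392/9 = 376.889

377 ms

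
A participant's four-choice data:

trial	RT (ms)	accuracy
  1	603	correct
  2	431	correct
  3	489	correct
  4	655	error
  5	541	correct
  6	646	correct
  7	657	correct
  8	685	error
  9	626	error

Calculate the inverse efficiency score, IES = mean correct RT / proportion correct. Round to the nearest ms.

Correct trials (n=6): 603, 431, 489, 541, 646, 657
Mean correct RT = 3367/6 = 561.1667 ms
Proportion correct = 6/9
IES = 561.1667 / (6/9) = 841.750 ms

842 ms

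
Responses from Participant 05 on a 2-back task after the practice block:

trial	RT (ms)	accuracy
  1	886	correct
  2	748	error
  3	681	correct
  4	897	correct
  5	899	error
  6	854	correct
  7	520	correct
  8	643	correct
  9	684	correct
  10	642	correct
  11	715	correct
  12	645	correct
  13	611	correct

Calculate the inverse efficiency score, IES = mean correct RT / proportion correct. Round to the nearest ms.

836 ms

Correct trials (n=11): 886, 681, 897, 854, 520, 643, 684, 642, 715, 645, 611
Mean correct RT = 7778/11 = 707.0909 ms
Proportion correct = 11/13
IES = 707.0909 / (11/13) = 835.653 ms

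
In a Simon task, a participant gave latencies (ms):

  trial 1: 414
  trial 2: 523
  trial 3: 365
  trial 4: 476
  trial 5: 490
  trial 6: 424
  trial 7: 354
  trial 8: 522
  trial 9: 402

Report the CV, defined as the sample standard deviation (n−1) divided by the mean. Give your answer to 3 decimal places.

0.145

n = 9, Σ = 3970, M = 441.1111
Σ(x−M)² = 32794.889; s = √(32794.889/8) = 64.0263
CV = 64.0263 / 441.1111 = 0.14515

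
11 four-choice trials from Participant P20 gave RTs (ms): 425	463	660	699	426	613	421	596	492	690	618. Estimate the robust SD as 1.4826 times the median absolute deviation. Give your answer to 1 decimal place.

Sorted: 421, 425, 426, 463, 492, 596, 613, 618, 660, 690, 699 → median = 596
|x − 596| sorted: 0, 17, 22, 64, 94, 103, 104, 133, 170, 171, 175 → MAD = 103
Robust SD ≈ 1.4826 × 103 = 152.708

152.7 ms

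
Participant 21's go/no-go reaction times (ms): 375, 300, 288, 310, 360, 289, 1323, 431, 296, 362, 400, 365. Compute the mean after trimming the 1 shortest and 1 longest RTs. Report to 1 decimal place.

Sorted: 288, 289, 296, 300, 310, 360, 362, 365, 375, 400, 431, 1323
Drop lowest 1 (288) and highest 1 (1323)
Remaining (n=10): Σ = 3488, mean = 3488/10 = 348.800

348.8 ms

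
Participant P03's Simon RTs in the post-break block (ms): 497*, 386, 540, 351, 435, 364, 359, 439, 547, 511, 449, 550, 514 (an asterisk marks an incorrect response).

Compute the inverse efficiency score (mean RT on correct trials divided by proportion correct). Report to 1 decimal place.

491.6 ms

Correct trials (n=12): 386, 540, 351, 435, 364, 359, 439, 547, 511, 449, 550, 514
Mean correct RT = 5445/12 = 453.7500 ms
Proportion correct = 12/13
IES = 453.7500 / (12/13) = 491.562 ms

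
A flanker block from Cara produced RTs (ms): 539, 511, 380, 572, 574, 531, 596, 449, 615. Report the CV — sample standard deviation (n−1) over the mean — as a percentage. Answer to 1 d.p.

14.1%

n = 9, Σ = 4767, M = 529.6667
Σ(x−M)² = 44784.000; s = √(44784.000/8) = 74.8198
CV = 74.8198 / 529.6667 = 0.14126 = 14.126%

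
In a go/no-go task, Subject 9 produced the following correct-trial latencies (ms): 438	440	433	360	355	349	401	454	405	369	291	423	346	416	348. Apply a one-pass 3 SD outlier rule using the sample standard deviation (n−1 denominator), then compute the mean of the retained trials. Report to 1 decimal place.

388.5 ms

n = 15, ΣRT = 5828, M = 388.533
Σ(x−M)² = 30575.73; s = √(30575.73/14) = 46.733
Cutoffs: 388.533 ± 3·46.733 → [248.3, 528.7]
No RTs fall outside the cutoffs; all 15 retained. Mean = 5828/15 = 388.533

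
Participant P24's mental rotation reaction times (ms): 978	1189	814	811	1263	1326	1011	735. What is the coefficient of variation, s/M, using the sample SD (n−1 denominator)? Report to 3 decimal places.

n = 8, Σ = 8127, M = 1015.8750
Σ(x−M)² = 350296.875; s = √(350296.875/7) = 223.7016
CV = 223.7016 / 1015.8750 = 0.22021

0.220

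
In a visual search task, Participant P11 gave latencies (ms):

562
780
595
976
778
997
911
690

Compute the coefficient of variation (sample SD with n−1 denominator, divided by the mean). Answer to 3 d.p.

n = 8, Σ = 6289, M = 786.1250
Σ(x−M)² = 192218.875; s = √(192218.875/7) = 165.7101
CV = 165.7101 / 786.1250 = 0.21079

0.211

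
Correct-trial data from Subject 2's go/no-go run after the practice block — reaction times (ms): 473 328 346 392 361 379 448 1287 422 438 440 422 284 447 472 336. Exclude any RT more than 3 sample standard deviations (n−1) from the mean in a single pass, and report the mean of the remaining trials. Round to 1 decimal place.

n = 16, ΣRT = 7275, M = 454.688
Σ(x−M)² = 785633.44; s = √(785633.44/15) = 228.857
Cutoffs: 454.688 ± 3·228.857 → [-231.9, 1141.3]
Outside: 1287 → excluded.
Retained (n=15): Σ = 5988, mean = 5988/15 = 399.200

399.2 ms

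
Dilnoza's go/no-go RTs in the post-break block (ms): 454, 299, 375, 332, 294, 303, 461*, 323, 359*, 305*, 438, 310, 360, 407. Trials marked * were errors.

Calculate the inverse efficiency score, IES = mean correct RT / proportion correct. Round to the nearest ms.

Correct trials (n=11): 454, 299, 375, 332, 294, 303, 323, 438, 310, 360, 407
Mean correct RT = 3895/11 = 354.0909 ms
Proportion correct = 11/14
IES = 354.0909 / (11/14) = 450.661 ms

451 ms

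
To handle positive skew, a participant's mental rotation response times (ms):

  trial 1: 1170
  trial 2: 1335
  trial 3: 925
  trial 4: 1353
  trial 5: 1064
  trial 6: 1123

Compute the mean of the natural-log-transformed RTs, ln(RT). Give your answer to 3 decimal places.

ln(RT): 7.0648, 7.1967, 6.8298, 7.2101, 6.9698, 7.0238
Σ ln(RT) = 42.2949
Mean = 42.2949/6 = 7.04914

7.049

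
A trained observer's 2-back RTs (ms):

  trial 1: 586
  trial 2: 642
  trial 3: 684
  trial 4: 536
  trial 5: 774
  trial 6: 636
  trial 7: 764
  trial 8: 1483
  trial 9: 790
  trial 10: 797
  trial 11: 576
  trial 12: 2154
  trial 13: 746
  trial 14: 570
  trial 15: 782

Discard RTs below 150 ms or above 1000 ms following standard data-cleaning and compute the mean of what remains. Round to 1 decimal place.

Excluded: 1483, 2154
Retained (n=13): Σ = 8883
Mean = 8883/13 = 683.3077

683.3 ms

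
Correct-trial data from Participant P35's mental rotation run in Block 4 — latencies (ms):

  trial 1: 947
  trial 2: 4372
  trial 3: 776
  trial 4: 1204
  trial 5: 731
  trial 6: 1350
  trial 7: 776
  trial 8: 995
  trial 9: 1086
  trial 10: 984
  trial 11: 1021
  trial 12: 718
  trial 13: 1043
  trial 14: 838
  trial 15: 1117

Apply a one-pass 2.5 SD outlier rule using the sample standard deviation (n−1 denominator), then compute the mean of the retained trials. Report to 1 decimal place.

970.4 ms

n = 15, ΣRT = 17958, M = 1197.200
Σ(x−M)² = 11256128.40; s = √(11256128.40/14) = 896.666
Cutoffs: 1197.200 ± 2.5·896.666 → [-1044.5, 3438.9]
Outside: 4372 → excluded.
Retained (n=14): Σ = 13586, mean = 13586/14 = 970.429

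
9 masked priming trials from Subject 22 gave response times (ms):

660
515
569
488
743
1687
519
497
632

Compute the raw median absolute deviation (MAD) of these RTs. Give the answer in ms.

72 ms

Sorted: 488, 497, 515, 519, 569, 632, 660, 743, 1687 → median = 569
|x − 569|: 91, 54, 0, 81, 174, 1118, 50, 72, 63
Sorted deviations: 0, 50, 54, 63, 72, 81, 91, 174, 1118 → MAD = 72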